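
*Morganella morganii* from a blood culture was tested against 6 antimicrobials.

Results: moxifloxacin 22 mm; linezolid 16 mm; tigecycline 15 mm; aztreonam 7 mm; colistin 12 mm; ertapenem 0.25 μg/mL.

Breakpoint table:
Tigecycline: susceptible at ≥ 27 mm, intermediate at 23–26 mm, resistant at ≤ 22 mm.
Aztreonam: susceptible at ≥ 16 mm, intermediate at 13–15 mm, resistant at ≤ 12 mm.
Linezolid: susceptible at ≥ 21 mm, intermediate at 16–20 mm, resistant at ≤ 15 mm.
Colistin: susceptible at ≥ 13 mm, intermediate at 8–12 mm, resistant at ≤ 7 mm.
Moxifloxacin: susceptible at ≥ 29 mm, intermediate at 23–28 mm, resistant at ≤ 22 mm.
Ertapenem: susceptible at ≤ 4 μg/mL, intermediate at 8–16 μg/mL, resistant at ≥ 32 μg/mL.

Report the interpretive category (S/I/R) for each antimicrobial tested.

R, I, R, R, I, S

Moxifloxacin: 22 mm is ≤ 22 mm — resistant
Linezolid (16 mm) in 16–20 mm → I
Tigecycline 15 mm: ≤ 22 mm → R
Aztreonam 7 mm: ≤ 12 mm → resistant
Colistin (12 mm) in 8–12 mm ⇒ intermediate
Ertapenem 0.25 μg/mL: ≤ 4 μg/mL → susceptible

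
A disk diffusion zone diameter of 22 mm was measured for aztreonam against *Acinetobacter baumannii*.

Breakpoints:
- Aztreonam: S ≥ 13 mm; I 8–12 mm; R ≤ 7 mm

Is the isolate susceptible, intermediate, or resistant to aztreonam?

Aztreonam 22 mm: ≥ 13 mm ⇒ susceptible

Susceptible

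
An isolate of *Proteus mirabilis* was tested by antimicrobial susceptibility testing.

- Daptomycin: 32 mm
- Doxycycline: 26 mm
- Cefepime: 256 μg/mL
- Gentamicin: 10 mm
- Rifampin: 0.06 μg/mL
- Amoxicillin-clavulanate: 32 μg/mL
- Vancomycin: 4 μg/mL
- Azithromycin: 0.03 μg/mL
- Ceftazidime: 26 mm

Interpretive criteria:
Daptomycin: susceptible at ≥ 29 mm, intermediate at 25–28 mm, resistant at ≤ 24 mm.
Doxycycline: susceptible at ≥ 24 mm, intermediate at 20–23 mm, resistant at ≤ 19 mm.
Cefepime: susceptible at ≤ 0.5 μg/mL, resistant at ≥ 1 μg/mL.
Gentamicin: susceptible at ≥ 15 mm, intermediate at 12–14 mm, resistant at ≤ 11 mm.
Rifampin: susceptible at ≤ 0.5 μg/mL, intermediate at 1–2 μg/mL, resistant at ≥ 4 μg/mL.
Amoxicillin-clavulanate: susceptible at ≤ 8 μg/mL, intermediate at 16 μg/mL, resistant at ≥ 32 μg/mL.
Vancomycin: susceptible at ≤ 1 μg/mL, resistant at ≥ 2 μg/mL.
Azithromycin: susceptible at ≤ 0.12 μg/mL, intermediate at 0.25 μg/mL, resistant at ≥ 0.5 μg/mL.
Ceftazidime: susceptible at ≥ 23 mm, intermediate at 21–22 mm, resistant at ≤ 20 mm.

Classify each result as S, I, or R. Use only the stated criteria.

Daptomycin (32 mm) ≥ 29 mm → susceptible
Doxycycline (26 mm) ≥ 24 mm — susceptible
Cefepime (256 μg/mL) ≥ 1 μg/mL ⇒ Resistant
Gentamicin: 10 mm is ≤ 11 mm — R
Rifampin 0.06 μg/mL: ≤ 0.5 μg/mL — susceptible
Amoxicillin-clavulanate: 32 μg/mL is ≥ 32 μg/mL — resistant
Vancomycin: 4 μg/mL is ≥ 2 μg/mL — Resistant
Azithromycin (0.03 μg/mL) ≤ 0.12 μg/mL → susceptible
Ceftazidime 26 mm: ≥ 23 mm ⇒ S

S, S, R, R, S, R, R, S, S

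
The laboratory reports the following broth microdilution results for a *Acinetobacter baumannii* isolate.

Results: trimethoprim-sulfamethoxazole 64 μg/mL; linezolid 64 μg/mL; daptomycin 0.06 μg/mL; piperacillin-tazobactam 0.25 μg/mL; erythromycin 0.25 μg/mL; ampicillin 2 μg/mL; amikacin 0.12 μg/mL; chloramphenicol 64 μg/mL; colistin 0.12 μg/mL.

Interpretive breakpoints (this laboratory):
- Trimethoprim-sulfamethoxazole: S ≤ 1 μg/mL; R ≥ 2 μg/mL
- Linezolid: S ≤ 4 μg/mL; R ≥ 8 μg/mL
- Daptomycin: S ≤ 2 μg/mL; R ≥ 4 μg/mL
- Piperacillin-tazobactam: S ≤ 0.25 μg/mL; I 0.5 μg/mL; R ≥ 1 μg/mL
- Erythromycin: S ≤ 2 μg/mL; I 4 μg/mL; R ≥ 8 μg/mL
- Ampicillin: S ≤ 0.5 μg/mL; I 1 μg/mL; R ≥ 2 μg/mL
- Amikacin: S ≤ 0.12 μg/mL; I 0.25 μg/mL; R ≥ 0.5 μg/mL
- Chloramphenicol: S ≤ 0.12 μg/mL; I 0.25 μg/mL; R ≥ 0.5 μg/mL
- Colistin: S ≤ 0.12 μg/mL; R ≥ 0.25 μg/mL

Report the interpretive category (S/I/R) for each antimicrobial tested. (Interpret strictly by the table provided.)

R, R, S, S, S, R, S, R, S

Trimethoprim-sulfamethoxazole 64 μg/mL: ≥ 2 μg/mL ⇒ resistant
Linezolid: 64 μg/mL is ≥ 8 μg/mL — R
Daptomycin (0.06 μg/mL) ≤ 2 μg/mL — Susceptible
Piperacillin-tazobactam 0.25 μg/mL: ≤ 0.25 μg/mL — Susceptible
Erythromycin 0.25 μg/mL: ≤ 2 μg/mL ⇒ S
Ampicillin: 2 μg/mL is ≥ 2 μg/mL → R
Amikacin: 0.12 μg/mL is ≤ 0.12 μg/mL → S
Chloramphenicol: 64 μg/mL is ≥ 0.5 μg/mL ⇒ R
Colistin (0.12 μg/mL) ≤ 0.12 μg/mL ⇒ Susceptible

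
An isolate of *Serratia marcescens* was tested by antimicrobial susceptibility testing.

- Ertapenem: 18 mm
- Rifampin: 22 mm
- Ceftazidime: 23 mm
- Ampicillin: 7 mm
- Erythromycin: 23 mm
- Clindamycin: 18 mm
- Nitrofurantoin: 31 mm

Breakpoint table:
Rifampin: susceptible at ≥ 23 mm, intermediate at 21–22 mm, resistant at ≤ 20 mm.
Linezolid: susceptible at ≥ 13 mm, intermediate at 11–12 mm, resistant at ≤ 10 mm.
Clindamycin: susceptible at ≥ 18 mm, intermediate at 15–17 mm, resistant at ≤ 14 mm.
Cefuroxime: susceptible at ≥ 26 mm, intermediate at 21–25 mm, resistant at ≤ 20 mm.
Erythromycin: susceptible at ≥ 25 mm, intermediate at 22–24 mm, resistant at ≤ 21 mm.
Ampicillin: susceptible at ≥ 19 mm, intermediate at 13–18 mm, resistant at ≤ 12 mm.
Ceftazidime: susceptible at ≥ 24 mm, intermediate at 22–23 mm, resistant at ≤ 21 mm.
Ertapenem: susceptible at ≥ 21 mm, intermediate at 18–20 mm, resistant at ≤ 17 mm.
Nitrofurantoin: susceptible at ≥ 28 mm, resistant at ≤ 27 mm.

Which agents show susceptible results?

Ertapenem 18 mm: in 18–20 mm → Intermediate
Rifampin (22 mm) in 21–22 mm — intermediate
Ceftazidime: 23 mm is in 22–23 mm — I
Ampicillin (7 mm) ≤ 12 mm ⇒ R
Erythromycin: 23 mm is in 22–24 mm → intermediate
Clindamycin 18 mm: ≥ 18 mm → S
Nitrofurantoin: 31 mm is ≥ 28 mm → Susceptible

clindamycin, nitrofurantoin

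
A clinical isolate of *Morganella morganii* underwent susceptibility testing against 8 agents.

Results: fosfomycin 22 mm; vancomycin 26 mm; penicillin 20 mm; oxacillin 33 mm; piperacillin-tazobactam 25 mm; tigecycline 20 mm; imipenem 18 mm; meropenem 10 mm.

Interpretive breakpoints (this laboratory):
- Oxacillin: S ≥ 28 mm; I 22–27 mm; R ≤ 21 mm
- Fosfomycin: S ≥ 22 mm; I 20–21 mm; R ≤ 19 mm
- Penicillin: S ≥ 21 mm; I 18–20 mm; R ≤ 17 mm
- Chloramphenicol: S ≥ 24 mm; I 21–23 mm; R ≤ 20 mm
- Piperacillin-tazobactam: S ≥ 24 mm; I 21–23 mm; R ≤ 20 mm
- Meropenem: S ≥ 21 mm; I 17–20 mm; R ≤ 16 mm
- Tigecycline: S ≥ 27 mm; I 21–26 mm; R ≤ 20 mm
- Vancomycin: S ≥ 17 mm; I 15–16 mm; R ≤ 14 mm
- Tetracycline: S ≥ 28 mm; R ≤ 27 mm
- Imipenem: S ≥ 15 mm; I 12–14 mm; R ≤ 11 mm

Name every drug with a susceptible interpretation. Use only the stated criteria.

Fosfomycin 22 mm: ≥ 22 mm → susceptible
Vancomycin 26 mm: ≥ 17 mm → susceptible
Penicillin 20 mm: in 18–20 mm ⇒ intermediate
Oxacillin 33 mm: ≥ 28 mm ⇒ Susceptible
Piperacillin-tazobactam: 25 mm is ≥ 24 mm ⇒ susceptible
Tigecycline (20 mm) ≤ 20 mm ⇒ Resistant
Imipenem (18 mm) ≥ 15 mm → S
Meropenem (10 mm) ≤ 16 mm → resistant

fosfomycin, vancomycin, oxacillin, piperacillin-tazobactam, imipenem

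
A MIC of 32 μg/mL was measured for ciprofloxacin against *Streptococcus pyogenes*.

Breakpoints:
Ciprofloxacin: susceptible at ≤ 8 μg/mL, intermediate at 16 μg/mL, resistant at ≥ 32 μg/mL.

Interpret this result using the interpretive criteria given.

Ciprofloxacin 32 μg/mL: ≥ 32 μg/mL — R

R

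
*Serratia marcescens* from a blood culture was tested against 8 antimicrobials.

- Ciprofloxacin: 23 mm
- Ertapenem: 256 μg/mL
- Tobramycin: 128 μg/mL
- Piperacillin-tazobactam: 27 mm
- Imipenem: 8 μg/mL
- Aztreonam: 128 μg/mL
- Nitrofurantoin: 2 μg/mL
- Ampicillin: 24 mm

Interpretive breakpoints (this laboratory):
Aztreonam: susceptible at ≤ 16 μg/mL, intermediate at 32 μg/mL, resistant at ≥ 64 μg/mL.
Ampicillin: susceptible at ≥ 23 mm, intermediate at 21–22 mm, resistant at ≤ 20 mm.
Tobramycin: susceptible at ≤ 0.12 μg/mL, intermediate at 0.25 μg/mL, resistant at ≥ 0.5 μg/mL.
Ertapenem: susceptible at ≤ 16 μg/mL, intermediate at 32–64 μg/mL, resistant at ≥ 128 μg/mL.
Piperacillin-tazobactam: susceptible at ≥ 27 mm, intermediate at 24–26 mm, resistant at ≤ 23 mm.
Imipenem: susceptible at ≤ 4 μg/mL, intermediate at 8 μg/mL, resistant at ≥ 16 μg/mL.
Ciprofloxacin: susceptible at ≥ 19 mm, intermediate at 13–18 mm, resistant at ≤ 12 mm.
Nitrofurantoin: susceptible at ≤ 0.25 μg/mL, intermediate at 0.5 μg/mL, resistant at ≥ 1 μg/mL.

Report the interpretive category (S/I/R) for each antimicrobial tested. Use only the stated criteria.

S, R, R, S, I, R, R, S

Ciprofloxacin 23 mm: ≥ 19 mm → S
Ertapenem: 256 μg/mL is ≥ 128 μg/mL — Resistant
Tobramycin (128 μg/mL) ≥ 0.5 μg/mL — Resistant
Piperacillin-tazobactam (27 mm) ≥ 27 mm — Susceptible
Imipenem: 8 μg/mL is = 8 μg/mL — intermediate
Aztreonam: 128 μg/mL is ≥ 64 μg/mL → Resistant
Nitrofurantoin (2 μg/mL) ≥ 1 μg/mL ⇒ Resistant
Ampicillin: 24 mm is ≥ 23 mm — Susceptible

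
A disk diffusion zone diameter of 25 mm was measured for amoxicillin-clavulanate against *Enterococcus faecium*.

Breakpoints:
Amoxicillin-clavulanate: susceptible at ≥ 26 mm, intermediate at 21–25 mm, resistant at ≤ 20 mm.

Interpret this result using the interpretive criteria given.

Intermediate

Amoxicillin-clavulanate: 25 mm is in 21–25 mm — I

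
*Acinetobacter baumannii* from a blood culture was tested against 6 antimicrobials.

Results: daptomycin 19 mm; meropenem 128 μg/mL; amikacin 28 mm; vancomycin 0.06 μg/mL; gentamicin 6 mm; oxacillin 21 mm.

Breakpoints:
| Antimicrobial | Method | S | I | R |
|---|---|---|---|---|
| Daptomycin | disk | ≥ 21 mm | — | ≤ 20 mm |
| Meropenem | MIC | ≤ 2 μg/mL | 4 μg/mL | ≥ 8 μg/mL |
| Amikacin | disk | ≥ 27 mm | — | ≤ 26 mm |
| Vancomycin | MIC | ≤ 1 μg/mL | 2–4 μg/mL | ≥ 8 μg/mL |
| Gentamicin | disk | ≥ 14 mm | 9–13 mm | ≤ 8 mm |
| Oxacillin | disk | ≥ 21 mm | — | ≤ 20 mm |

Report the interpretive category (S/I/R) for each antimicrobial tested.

R, R, S, S, R, S

Daptomycin (19 mm) ≤ 20 mm — Resistant
Meropenem (128 μg/mL) ≥ 8 μg/mL → Resistant
Amikacin 28 mm: ≥ 27 mm — S
Vancomycin: 0.06 μg/mL is ≤ 1 μg/mL — S
Gentamicin: 6 mm is ≤ 8 mm ⇒ Resistant
Oxacillin 21 mm: ≥ 21 mm ⇒ S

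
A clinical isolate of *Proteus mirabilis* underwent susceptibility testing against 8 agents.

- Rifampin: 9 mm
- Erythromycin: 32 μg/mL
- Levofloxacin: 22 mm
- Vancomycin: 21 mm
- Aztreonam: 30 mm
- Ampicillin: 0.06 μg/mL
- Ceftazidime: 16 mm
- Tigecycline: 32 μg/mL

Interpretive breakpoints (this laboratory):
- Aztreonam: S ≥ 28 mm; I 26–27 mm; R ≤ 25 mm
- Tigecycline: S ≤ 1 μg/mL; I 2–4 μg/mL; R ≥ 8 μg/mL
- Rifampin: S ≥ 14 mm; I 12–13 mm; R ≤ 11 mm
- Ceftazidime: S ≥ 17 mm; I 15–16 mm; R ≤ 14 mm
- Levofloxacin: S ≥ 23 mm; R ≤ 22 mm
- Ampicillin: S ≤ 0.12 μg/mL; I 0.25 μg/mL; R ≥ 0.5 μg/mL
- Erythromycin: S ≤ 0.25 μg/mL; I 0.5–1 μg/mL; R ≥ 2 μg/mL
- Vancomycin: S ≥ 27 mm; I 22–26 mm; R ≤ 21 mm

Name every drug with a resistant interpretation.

Rifampin (9 mm) ≤ 11 mm → Resistant
Erythromycin: 32 μg/mL is ≥ 2 μg/mL → R
Levofloxacin: 22 mm is ≤ 22 mm → resistant
Vancomycin 21 mm: ≤ 21 mm → R
Aztreonam 30 mm: ≥ 28 mm → Susceptible
Ampicillin 0.06 μg/mL: ≤ 0.12 μg/mL → S
Ceftazidime: 16 mm is in 15–16 mm ⇒ intermediate
Tigecycline (32 μg/mL) ≥ 8 μg/mL → Resistant

rifampin, erythromycin, levofloxacin, vancomycin, tigecycline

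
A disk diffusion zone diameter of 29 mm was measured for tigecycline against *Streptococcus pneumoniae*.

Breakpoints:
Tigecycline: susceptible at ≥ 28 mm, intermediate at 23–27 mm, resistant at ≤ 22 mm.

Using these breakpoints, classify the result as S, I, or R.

Susceptible

Tigecycline 29 mm: ≥ 28 mm → susceptible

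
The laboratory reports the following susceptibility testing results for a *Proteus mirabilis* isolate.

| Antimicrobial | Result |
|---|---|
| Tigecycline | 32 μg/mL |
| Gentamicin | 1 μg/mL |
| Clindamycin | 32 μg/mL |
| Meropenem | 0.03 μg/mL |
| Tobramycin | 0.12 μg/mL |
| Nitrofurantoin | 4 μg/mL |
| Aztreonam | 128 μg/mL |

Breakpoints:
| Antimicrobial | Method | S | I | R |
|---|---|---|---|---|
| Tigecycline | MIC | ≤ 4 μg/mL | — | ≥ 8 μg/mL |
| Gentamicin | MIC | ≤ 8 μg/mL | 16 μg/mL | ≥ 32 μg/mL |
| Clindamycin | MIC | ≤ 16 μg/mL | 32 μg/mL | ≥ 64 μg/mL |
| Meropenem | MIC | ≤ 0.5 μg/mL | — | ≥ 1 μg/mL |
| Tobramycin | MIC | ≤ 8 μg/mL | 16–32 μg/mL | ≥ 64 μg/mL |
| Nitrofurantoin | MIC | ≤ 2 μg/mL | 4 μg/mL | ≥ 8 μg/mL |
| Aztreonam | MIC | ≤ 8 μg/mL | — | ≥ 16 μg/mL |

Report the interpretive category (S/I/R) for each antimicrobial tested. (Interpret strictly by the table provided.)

R, S, I, S, S, I, R

Tigecycline: 32 μg/mL is ≥ 8 μg/mL ⇒ R
Gentamicin (1 μg/mL) ≤ 8 μg/mL ⇒ Susceptible
Clindamycin (32 μg/mL) = 32 μg/mL → intermediate
Meropenem (0.03 μg/mL) ≤ 0.5 μg/mL — Susceptible
Tobramycin: 0.12 μg/mL is ≤ 8 μg/mL — S
Nitrofurantoin 4 μg/mL: = 4 μg/mL → intermediate
Aztreonam (128 μg/mL) ≥ 16 μg/mL → resistant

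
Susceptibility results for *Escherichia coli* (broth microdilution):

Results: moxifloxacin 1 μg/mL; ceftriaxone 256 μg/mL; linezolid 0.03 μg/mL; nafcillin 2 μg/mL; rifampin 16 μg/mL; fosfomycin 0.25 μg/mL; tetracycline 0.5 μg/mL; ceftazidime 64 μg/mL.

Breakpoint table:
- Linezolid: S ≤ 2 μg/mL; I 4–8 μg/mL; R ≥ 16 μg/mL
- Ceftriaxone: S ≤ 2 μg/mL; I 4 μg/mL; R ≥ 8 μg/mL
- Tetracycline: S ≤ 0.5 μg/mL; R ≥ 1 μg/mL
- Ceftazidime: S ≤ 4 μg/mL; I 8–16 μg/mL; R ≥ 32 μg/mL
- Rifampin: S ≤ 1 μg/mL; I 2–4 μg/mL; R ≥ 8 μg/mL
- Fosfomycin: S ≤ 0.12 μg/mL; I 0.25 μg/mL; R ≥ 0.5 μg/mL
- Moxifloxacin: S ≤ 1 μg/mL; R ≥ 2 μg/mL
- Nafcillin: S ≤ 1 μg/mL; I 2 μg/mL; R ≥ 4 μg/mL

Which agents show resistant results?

ceftriaxone, rifampin, ceftazidime

Moxifloxacin: 1 μg/mL is ≤ 1 μg/mL — Susceptible
Ceftriaxone 256 μg/mL: ≥ 8 μg/mL → resistant
Linezolid: 0.03 μg/mL is ≤ 2 μg/mL — S
Nafcillin (2 μg/mL) = 2 μg/mL ⇒ intermediate
Rifampin 16 μg/mL: ≥ 8 μg/mL → resistant
Fosfomycin 0.25 μg/mL: = 0.25 μg/mL → Intermediate
Tetracycline: 0.5 μg/mL is ≤ 0.5 μg/mL → Susceptible
Ceftazidime: 64 μg/mL is ≥ 32 μg/mL ⇒ resistant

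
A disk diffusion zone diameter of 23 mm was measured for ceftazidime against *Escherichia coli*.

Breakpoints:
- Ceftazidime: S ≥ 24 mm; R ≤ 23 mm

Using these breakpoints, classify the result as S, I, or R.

Ceftazidime 23 mm: ≤ 23 mm — Resistant

R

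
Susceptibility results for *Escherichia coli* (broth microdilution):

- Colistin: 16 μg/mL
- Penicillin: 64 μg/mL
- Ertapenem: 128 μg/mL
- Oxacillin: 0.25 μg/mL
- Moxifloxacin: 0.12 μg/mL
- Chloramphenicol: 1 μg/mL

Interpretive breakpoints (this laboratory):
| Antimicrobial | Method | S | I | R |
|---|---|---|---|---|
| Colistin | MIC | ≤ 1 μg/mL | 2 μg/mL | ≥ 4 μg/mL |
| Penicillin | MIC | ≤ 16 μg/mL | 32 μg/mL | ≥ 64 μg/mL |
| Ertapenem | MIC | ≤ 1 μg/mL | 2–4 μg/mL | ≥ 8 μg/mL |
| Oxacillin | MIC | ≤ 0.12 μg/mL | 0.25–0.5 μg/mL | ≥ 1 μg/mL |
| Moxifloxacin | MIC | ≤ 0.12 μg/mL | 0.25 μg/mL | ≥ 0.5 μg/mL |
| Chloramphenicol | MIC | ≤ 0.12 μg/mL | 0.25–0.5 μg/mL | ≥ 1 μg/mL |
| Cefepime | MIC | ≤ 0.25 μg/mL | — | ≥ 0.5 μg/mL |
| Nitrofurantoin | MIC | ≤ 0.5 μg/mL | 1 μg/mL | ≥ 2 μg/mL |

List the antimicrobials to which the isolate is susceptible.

Colistin: 16 μg/mL is ≥ 4 μg/mL → resistant
Penicillin 64 μg/mL: ≥ 64 μg/mL ⇒ R
Ertapenem (128 μg/mL) ≥ 8 μg/mL ⇒ Resistant
Oxacillin (0.25 μg/mL) in 0.25–0.5 μg/mL → Intermediate
Moxifloxacin 0.12 μg/mL: ≤ 0.12 μg/mL — S
Chloramphenicol (1 μg/mL) ≥ 1 μg/mL → resistant

moxifloxacin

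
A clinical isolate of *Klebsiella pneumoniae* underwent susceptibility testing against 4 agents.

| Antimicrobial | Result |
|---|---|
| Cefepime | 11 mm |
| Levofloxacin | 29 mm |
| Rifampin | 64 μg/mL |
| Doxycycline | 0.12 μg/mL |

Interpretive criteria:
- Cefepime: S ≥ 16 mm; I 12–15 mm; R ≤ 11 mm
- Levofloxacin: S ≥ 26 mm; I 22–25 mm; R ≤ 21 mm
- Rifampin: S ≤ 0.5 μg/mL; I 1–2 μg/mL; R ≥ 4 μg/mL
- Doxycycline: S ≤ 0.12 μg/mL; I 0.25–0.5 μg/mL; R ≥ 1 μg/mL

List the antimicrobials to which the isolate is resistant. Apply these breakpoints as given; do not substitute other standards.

cefepime, rifampin

Cefepime 11 mm: ≤ 11 mm — Resistant
Levofloxacin 29 mm: ≥ 26 mm → S
Rifampin (64 μg/mL) ≥ 4 μg/mL ⇒ R
Doxycycline 0.12 μg/mL: ≤ 0.12 μg/mL → susceptible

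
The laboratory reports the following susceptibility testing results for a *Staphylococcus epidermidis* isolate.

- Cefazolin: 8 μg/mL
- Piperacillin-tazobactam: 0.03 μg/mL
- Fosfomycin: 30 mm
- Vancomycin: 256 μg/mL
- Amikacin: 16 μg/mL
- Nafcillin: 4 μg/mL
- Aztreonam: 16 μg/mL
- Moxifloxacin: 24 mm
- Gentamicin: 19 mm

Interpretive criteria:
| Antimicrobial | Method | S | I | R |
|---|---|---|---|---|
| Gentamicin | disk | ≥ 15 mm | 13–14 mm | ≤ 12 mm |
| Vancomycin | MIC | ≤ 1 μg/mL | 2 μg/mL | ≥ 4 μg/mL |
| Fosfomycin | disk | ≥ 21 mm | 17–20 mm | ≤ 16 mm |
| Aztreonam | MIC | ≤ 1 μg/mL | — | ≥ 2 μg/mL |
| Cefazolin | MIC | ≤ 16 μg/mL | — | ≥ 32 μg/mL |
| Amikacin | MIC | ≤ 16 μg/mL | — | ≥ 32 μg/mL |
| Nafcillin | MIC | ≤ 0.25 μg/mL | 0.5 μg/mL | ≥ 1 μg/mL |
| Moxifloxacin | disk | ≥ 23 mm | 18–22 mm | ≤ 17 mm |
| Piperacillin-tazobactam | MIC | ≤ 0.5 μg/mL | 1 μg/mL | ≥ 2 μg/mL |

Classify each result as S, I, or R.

Cefazolin (8 μg/mL) ≤ 16 μg/mL — Susceptible
Piperacillin-tazobactam 0.03 μg/mL: ≤ 0.5 μg/mL — Susceptible
Fosfomycin 30 mm: ≥ 21 mm ⇒ susceptible
Vancomycin 256 μg/mL: ≥ 4 μg/mL — R
Amikacin (16 μg/mL) ≤ 16 μg/mL → Susceptible
Nafcillin (4 μg/mL) ≥ 1 μg/mL ⇒ resistant
Aztreonam: 16 μg/mL is ≥ 2 μg/mL — R
Moxifloxacin 24 mm: ≥ 23 mm → susceptible
Gentamicin (19 mm) ≥ 15 mm — S

S, S, S, R, S, R, R, S, S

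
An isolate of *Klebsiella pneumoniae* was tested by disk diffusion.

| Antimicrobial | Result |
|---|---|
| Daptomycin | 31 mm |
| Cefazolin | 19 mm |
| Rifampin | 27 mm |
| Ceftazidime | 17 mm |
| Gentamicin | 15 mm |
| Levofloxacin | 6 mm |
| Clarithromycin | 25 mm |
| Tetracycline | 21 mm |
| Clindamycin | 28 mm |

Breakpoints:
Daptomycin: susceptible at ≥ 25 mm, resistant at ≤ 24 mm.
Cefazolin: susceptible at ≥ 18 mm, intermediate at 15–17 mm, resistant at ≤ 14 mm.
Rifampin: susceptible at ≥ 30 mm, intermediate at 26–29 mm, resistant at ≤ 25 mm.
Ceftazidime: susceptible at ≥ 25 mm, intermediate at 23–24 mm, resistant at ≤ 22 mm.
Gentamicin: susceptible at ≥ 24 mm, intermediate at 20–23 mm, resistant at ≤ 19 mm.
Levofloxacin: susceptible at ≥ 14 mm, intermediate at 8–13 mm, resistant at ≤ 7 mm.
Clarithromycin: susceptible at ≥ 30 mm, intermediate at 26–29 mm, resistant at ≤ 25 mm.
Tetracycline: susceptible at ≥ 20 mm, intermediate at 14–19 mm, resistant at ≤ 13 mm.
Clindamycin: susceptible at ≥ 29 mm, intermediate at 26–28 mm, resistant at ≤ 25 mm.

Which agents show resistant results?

Daptomycin 31 mm: ≥ 25 mm → susceptible
Cefazolin (19 mm) ≥ 18 mm — S
Rifampin (27 mm) in 26–29 mm ⇒ Intermediate
Ceftazidime: 17 mm is ≤ 22 mm — Resistant
Gentamicin (15 mm) ≤ 19 mm → Resistant
Levofloxacin 6 mm: ≤ 7 mm → R
Clarithromycin (25 mm) ≤ 25 mm ⇒ Resistant
Tetracycline: 21 mm is ≥ 20 mm — Susceptible
Clindamycin (28 mm) in 26–28 mm — Intermediate

ceftazidime, gentamicin, levofloxacin, clarithromycin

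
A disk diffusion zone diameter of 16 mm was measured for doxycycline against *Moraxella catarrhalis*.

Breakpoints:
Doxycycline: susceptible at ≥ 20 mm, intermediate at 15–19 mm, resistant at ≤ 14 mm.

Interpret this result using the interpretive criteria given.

Intermediate

Doxycycline: 16 mm is in 15–19 mm ⇒ intermediate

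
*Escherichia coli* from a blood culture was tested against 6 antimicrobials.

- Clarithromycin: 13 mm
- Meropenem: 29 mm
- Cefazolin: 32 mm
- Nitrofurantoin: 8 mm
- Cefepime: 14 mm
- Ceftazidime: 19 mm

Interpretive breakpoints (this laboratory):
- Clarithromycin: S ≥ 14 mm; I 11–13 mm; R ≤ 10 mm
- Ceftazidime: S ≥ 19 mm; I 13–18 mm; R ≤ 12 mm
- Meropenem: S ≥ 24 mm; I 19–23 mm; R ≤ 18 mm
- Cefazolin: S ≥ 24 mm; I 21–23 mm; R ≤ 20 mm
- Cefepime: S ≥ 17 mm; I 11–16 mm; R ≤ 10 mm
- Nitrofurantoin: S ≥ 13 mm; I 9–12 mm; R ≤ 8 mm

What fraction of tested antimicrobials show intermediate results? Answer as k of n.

2 of 6

Clarithromycin (13 mm) in 11–13 mm → intermediate
Meropenem 29 mm: ≥ 24 mm → S
Cefazolin 32 mm: ≥ 24 mm — susceptible
Nitrofurantoin 8 mm: ≤ 8 mm ⇒ Resistant
Cefepime 14 mm: in 11–16 mm ⇒ I
Ceftazidime: 19 mm is ≥ 19 mm — susceptible
Intermediate: 2/6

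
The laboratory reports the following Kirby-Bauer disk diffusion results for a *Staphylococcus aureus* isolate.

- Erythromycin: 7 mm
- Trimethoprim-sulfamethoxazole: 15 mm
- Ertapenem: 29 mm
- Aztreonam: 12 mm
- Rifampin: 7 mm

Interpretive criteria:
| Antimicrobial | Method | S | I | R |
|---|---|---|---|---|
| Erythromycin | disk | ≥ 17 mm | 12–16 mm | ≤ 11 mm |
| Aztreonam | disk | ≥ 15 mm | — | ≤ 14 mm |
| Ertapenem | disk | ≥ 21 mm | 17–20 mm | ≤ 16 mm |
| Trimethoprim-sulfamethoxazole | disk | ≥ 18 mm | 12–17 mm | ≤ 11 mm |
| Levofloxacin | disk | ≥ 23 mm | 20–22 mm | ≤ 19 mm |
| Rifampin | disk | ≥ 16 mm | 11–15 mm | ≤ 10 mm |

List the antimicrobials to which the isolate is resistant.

Erythromycin 7 mm: ≤ 11 mm → R
Trimethoprim-sulfamethoxazole: 15 mm is in 12–17 mm ⇒ intermediate
Ertapenem 29 mm: ≥ 21 mm → susceptible
Aztreonam: 12 mm is ≤ 14 mm → resistant
Rifampin: 7 mm is ≤ 10 mm ⇒ Resistant

erythromycin, aztreonam, rifampin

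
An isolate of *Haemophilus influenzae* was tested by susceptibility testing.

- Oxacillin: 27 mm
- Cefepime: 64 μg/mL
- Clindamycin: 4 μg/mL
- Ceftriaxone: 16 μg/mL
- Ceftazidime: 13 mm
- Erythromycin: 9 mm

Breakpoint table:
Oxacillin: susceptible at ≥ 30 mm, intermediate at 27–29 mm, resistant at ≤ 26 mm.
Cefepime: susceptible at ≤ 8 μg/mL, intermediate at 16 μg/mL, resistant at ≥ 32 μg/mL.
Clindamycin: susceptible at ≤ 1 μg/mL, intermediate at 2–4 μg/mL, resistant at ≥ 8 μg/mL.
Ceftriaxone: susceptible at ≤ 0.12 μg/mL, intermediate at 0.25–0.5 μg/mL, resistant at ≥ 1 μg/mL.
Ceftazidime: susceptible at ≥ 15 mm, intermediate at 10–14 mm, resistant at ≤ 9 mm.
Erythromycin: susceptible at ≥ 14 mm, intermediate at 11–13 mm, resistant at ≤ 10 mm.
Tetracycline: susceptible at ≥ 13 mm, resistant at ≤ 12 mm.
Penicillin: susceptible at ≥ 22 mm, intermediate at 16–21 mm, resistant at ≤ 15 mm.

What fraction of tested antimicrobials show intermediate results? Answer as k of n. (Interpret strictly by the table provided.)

3 of 6

Oxacillin (27 mm) in 27–29 mm ⇒ intermediate
Cefepime (64 μg/mL) ≥ 32 μg/mL → resistant
Clindamycin (4 μg/mL) in 2–4 μg/mL → I
Ceftriaxone: 16 μg/mL is ≥ 1 μg/mL → R
Ceftazidime (13 mm) in 10–14 mm ⇒ Intermediate
Erythromycin (9 mm) ≤ 10 mm — resistant
Intermediate: 3/6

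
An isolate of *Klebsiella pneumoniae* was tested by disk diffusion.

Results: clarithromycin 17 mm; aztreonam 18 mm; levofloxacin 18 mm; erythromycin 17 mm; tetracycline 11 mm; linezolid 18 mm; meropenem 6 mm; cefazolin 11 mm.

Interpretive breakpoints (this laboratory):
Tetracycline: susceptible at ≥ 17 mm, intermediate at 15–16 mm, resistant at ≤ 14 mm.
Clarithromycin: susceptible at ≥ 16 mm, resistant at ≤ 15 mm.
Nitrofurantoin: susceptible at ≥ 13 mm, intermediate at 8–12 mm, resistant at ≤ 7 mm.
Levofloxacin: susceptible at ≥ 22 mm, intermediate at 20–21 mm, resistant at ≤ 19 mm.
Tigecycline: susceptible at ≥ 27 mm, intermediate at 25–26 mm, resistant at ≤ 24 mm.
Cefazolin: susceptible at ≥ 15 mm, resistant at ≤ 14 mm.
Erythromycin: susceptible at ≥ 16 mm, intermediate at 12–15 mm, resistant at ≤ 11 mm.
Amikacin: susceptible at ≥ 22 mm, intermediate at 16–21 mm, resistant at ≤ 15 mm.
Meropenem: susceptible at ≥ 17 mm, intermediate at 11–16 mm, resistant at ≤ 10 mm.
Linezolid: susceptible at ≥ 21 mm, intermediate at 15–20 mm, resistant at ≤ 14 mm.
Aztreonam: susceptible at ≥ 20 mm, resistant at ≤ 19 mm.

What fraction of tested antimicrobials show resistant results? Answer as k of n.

Clarithromycin: 17 mm is ≥ 16 mm → Susceptible
Aztreonam (18 mm) ≤ 19 mm ⇒ resistant
Levofloxacin: 18 mm is ≤ 19 mm → R
Erythromycin: 17 mm is ≥ 16 mm → susceptible
Tetracycline (11 mm) ≤ 14 mm — Resistant
Linezolid: 18 mm is in 15–20 mm ⇒ I
Meropenem: 6 mm is ≤ 10 mm ⇒ Resistant
Cefazolin 11 mm: ≤ 14 mm — Resistant
Resistant: 5/8

5 of 8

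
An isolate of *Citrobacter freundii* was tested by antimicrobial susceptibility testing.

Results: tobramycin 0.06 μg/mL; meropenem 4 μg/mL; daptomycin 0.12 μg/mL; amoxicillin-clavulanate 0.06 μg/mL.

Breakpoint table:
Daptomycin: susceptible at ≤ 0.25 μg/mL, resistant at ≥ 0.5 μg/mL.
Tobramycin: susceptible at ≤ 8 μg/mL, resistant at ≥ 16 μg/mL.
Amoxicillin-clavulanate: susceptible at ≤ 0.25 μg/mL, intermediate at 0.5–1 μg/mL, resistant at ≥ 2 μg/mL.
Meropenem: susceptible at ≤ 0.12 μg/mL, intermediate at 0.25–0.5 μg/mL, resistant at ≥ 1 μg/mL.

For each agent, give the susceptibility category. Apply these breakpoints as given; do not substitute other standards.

Tobramycin: 0.06 μg/mL is ≤ 8 μg/mL ⇒ Susceptible
Meropenem 4 μg/mL: ≥ 1 μg/mL — Resistant
Daptomycin 0.12 μg/mL: ≤ 0.25 μg/mL → Susceptible
Amoxicillin-clavulanate 0.06 μg/mL: ≤ 0.25 μg/mL → Susceptible

S, R, S, S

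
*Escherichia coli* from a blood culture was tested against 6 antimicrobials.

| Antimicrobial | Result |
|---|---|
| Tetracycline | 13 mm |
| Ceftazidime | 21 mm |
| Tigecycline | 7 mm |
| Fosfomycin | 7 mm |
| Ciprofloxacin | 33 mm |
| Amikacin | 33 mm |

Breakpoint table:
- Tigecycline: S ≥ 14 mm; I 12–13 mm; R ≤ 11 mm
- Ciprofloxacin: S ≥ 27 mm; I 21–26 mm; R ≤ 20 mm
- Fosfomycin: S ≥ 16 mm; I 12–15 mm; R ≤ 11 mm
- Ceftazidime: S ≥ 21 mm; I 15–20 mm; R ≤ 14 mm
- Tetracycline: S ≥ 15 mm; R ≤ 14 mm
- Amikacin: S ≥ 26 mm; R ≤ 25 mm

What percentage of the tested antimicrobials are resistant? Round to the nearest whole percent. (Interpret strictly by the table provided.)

Tetracycline: 13 mm is ≤ 14 mm → Resistant
Ceftazidime: 21 mm is ≥ 21 mm — S
Tigecycline 7 mm: ≤ 11 mm → Resistant
Fosfomycin: 7 mm is ≤ 11 mm → R
Ciprofloxacin 33 mm: ≥ 27 mm → Susceptible
Amikacin 33 mm: ≥ 26 mm ⇒ susceptible
Resistant: 3/6

50%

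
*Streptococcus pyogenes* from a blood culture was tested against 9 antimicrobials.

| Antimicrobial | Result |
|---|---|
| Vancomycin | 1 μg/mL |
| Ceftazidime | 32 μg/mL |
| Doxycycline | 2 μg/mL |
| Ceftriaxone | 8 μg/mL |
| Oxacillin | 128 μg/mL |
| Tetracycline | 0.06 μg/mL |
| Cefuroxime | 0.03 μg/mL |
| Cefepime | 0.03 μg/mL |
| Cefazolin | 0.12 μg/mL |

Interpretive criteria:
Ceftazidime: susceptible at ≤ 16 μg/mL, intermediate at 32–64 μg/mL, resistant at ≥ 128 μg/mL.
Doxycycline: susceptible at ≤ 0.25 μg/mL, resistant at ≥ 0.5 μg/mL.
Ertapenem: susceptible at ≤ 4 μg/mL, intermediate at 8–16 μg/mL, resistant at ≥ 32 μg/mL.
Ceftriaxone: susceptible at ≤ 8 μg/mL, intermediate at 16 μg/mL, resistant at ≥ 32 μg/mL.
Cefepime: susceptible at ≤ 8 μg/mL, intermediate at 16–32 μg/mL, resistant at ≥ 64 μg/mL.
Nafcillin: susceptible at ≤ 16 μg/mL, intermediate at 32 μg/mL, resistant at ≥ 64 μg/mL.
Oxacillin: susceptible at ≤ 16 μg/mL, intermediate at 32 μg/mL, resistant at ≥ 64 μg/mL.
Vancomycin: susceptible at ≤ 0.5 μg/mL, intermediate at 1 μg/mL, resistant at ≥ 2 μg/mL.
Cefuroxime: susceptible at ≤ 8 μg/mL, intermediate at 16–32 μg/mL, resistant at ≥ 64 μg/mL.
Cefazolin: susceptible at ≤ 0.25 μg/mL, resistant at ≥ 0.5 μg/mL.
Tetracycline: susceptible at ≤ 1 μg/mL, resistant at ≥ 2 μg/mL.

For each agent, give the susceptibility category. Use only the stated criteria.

I, I, R, S, R, S, S, S, S

Vancomycin 1 μg/mL: = 1 μg/mL — I
Ceftazidime: 32 μg/mL is in 32–64 μg/mL → Intermediate
Doxycycline (2 μg/mL) ≥ 0.5 μg/mL ⇒ Resistant
Ceftriaxone: 8 μg/mL is ≤ 8 μg/mL → S
Oxacillin (128 μg/mL) ≥ 64 μg/mL ⇒ Resistant
Tetracycline 0.06 μg/mL: ≤ 1 μg/mL → susceptible
Cefuroxime: 0.03 μg/mL is ≤ 8 μg/mL → S
Cefepime: 0.03 μg/mL is ≤ 8 μg/mL ⇒ Susceptible
Cefazolin (0.12 μg/mL) ≤ 0.25 μg/mL — susceptible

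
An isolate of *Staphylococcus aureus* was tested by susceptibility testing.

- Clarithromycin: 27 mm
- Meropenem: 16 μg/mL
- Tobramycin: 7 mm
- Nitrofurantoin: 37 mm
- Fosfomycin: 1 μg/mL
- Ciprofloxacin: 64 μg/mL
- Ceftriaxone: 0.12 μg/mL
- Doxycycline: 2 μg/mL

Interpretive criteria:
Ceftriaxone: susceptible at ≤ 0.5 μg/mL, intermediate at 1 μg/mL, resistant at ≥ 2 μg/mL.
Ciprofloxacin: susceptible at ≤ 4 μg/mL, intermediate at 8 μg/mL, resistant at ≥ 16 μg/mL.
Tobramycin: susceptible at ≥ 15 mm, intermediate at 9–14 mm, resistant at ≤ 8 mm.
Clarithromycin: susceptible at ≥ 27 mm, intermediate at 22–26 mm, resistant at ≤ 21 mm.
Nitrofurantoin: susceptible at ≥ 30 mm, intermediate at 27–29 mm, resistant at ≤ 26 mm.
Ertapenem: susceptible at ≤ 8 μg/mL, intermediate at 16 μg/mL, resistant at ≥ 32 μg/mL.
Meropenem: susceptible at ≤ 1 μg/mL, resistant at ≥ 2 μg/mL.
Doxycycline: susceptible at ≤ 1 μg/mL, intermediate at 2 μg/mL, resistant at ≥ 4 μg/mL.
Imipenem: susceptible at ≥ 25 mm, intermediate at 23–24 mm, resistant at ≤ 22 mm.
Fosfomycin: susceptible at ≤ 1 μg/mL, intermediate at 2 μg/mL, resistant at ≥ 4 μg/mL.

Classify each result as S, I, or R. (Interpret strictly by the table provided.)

S, R, R, S, S, R, S, I

Clarithromycin: 27 mm is ≥ 27 mm — S
Meropenem: 16 μg/mL is ≥ 2 μg/mL ⇒ Resistant
Tobramycin: 7 mm is ≤ 8 mm → Resistant
Nitrofurantoin: 37 mm is ≥ 30 mm ⇒ susceptible
Fosfomycin (1 μg/mL) ≤ 1 μg/mL → susceptible
Ciprofloxacin (64 μg/mL) ≥ 16 μg/mL — Resistant
Ceftriaxone 0.12 μg/mL: ≤ 0.5 μg/mL → S
Doxycycline 2 μg/mL: = 2 μg/mL → Intermediate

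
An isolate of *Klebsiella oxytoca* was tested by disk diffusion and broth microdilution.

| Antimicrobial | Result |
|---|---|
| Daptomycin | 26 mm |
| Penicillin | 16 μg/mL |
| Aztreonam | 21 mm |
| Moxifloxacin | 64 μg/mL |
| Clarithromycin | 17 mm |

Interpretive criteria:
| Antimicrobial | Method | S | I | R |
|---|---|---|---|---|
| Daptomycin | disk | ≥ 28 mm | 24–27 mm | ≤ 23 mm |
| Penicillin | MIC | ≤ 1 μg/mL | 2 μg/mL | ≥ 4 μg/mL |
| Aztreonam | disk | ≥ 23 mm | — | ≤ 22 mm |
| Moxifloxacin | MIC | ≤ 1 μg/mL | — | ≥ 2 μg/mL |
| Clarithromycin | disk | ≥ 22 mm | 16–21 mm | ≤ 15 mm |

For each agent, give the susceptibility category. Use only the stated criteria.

Daptomycin 26 mm: in 24–27 mm — Intermediate
Penicillin: 16 μg/mL is ≥ 4 μg/mL — Resistant
Aztreonam (21 mm) ≤ 22 mm ⇒ Resistant
Moxifloxacin 64 μg/mL: ≥ 2 μg/mL — Resistant
Clarithromycin (17 mm) in 16–21 mm — intermediate

I, R, R, R, I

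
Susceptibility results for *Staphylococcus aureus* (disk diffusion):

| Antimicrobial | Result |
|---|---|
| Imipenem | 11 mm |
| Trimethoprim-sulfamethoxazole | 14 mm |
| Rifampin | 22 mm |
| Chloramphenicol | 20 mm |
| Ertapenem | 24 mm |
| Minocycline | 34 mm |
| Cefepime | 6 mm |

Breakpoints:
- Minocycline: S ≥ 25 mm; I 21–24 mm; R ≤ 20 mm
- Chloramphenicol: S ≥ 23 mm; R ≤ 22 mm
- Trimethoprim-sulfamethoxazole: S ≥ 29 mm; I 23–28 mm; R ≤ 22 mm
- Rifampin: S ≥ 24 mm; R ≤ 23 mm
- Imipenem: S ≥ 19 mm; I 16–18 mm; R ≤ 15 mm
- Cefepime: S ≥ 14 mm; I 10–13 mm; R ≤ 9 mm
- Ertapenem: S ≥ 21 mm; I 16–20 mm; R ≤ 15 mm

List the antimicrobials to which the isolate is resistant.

imipenem, trimethoprim-sulfamethoxazole, rifampin, chloramphenicol, cefepime

Imipenem (11 mm) ≤ 15 mm — R
Trimethoprim-sulfamethoxazole 14 mm: ≤ 22 mm — resistant
Rifampin: 22 mm is ≤ 23 mm → resistant
Chloramphenicol (20 mm) ≤ 22 mm — R
Ertapenem (24 mm) ≥ 21 mm ⇒ Susceptible
Minocycline 34 mm: ≥ 25 mm ⇒ susceptible
Cefepime: 6 mm is ≤ 9 mm → R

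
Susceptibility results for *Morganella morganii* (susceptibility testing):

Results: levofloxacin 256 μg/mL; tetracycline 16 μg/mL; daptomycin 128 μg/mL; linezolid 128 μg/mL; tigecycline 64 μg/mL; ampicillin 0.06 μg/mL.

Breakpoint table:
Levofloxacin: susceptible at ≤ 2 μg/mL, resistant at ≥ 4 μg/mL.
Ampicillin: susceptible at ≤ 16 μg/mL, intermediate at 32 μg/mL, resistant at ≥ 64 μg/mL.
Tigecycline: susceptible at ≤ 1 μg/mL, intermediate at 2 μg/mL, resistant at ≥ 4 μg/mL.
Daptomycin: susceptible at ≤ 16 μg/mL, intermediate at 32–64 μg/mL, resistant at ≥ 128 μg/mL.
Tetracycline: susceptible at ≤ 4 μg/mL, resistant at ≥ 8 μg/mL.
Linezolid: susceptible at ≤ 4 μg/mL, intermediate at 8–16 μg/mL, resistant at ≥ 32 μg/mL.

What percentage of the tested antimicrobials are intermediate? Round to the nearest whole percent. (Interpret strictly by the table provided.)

0%

Levofloxacin 256 μg/mL: ≥ 4 μg/mL — R
Tetracycline (16 μg/mL) ≥ 8 μg/mL ⇒ R
Daptomycin: 128 μg/mL is ≥ 128 μg/mL → resistant
Linezolid 128 μg/mL: ≥ 32 μg/mL → Resistant
Tigecycline 64 μg/mL: ≥ 4 μg/mL ⇒ Resistant
Ampicillin 0.06 μg/mL: ≤ 16 μg/mL ⇒ S
Intermediate: 0/6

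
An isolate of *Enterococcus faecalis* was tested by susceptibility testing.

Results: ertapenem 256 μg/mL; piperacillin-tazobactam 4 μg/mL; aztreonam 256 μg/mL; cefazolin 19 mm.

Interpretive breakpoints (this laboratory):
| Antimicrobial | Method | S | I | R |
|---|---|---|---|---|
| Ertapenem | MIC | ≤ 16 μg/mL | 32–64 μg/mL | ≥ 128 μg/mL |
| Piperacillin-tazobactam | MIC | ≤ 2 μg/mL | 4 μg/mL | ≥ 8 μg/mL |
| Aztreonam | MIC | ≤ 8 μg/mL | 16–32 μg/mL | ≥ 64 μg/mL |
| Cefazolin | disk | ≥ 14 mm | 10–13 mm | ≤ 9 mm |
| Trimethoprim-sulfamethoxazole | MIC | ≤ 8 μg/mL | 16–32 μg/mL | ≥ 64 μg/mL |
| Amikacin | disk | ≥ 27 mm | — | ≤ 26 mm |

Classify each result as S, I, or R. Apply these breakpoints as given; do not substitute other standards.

R, I, R, S

Ertapenem (256 μg/mL) ≥ 128 μg/mL — resistant
Piperacillin-tazobactam 4 μg/mL: = 4 μg/mL → Intermediate
Aztreonam (256 μg/mL) ≥ 64 μg/mL → Resistant
Cefazolin: 19 mm is ≥ 14 mm — S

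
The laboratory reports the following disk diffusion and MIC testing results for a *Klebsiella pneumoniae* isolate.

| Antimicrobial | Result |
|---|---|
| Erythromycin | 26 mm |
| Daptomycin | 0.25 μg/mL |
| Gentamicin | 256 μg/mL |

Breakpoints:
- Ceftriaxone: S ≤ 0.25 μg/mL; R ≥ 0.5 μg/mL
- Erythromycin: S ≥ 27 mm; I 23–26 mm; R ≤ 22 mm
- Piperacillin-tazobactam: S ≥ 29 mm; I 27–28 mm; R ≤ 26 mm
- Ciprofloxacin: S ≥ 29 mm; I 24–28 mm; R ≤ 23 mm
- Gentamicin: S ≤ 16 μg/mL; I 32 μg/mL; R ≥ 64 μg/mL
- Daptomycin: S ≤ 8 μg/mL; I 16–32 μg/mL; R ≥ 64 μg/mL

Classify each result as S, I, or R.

Erythromycin: 26 mm is in 23–26 mm ⇒ intermediate
Daptomycin: 0.25 μg/mL is ≤ 8 μg/mL — S
Gentamicin: 256 μg/mL is ≥ 64 μg/mL → Resistant

I, S, R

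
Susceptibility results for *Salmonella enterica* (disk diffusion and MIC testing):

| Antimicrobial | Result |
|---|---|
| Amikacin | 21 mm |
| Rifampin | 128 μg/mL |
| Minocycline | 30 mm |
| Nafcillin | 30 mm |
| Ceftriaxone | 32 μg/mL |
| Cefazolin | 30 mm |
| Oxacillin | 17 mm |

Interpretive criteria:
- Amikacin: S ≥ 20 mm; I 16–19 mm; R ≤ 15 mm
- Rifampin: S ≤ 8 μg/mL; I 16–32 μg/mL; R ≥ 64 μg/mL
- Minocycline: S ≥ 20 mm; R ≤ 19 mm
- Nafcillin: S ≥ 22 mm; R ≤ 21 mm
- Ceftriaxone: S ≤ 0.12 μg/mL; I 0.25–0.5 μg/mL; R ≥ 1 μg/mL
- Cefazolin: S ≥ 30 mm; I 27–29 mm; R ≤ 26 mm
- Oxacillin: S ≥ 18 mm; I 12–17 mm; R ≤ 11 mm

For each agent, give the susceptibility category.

Amikacin (21 mm) ≥ 20 mm → S
Rifampin: 128 μg/mL is ≥ 64 μg/mL ⇒ resistant
Minocycline (30 mm) ≥ 20 mm ⇒ S
Nafcillin (30 mm) ≥ 22 mm ⇒ susceptible
Ceftriaxone 32 μg/mL: ≥ 1 μg/mL — resistant
Cefazolin 30 mm: ≥ 30 mm → Susceptible
Oxacillin 17 mm: in 12–17 mm ⇒ intermediate

S, R, S, S, R, S, I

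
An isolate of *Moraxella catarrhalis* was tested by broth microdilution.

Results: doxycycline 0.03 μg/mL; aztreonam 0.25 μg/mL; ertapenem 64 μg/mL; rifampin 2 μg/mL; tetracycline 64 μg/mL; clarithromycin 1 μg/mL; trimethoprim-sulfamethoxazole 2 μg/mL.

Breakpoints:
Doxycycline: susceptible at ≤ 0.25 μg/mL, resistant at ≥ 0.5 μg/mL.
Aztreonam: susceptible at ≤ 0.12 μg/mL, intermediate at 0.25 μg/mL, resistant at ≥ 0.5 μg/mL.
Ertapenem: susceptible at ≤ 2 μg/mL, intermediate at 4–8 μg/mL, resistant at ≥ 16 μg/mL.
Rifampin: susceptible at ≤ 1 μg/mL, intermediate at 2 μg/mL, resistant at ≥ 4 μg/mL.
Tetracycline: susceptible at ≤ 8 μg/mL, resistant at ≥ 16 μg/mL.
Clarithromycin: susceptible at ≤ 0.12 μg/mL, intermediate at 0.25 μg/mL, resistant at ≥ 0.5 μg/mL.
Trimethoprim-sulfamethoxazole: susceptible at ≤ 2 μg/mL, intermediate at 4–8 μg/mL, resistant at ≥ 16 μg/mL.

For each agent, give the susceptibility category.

Doxycycline (0.03 μg/mL) ≤ 0.25 μg/mL → Susceptible
Aztreonam 0.25 μg/mL: = 0.25 μg/mL → intermediate
Ertapenem 64 μg/mL: ≥ 16 μg/mL → Resistant
Rifampin (2 μg/mL) = 2 μg/mL — intermediate
Tetracycline: 64 μg/mL is ≥ 16 μg/mL ⇒ resistant
Clarithromycin: 1 μg/mL is ≥ 0.5 μg/mL ⇒ resistant
Trimethoprim-sulfamethoxazole: 2 μg/mL is ≤ 2 μg/mL → Susceptible

S, I, R, I, R, R, S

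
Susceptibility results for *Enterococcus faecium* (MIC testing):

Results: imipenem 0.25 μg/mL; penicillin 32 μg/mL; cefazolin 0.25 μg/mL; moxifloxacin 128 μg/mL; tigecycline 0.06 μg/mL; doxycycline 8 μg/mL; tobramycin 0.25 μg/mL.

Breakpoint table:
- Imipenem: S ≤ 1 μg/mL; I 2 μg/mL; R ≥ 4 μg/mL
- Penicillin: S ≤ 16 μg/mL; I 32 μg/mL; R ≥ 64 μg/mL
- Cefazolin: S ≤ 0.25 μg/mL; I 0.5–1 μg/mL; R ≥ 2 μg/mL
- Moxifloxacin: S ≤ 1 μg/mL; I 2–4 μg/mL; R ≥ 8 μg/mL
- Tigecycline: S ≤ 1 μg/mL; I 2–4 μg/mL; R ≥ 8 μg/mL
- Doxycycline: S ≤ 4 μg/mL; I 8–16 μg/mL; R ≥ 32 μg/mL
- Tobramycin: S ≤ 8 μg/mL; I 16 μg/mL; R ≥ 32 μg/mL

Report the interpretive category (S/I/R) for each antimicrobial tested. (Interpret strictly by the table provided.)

Imipenem: 0.25 μg/mL is ≤ 1 μg/mL → susceptible
Penicillin 32 μg/mL: = 32 μg/mL — intermediate
Cefazolin 0.25 μg/mL: ≤ 0.25 μg/mL — S
Moxifloxacin 128 μg/mL: ≥ 8 μg/mL ⇒ R
Tigecycline (0.06 μg/mL) ≤ 1 μg/mL → susceptible
Doxycycline (8 μg/mL) in 8–16 μg/mL ⇒ intermediate
Tobramycin 0.25 μg/mL: ≤ 8 μg/mL — S

S, I, S, R, S, I, S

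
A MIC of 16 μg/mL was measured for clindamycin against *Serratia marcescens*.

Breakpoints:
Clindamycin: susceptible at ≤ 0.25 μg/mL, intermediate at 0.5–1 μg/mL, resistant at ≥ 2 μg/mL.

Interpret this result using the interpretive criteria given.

Clindamycin 16 μg/mL: ≥ 2 μg/mL ⇒ R

R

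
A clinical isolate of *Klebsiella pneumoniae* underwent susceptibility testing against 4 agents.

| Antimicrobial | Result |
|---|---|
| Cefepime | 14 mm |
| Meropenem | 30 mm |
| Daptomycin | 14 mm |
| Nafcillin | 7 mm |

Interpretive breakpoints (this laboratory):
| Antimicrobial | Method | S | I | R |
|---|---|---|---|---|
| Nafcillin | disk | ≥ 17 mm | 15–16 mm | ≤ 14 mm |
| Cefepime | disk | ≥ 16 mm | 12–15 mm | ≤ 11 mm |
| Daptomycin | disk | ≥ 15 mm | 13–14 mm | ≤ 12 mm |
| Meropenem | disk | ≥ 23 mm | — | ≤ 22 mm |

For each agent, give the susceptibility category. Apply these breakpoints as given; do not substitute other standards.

Cefepime: 14 mm is in 12–15 mm ⇒ intermediate
Meropenem (30 mm) ≥ 23 mm — Susceptible
Daptomycin: 14 mm is in 13–14 mm ⇒ Intermediate
Nafcillin 7 mm: ≤ 14 mm — R

I, S, I, R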